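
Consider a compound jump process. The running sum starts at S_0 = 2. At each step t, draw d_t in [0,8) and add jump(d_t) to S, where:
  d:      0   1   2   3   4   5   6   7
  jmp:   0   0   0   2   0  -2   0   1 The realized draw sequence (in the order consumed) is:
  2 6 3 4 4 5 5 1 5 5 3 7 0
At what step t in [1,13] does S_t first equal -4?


10

t=0: S=2, d=2, jump=0, S_1=2
t=1: S=2, d=6, jump=0, S_2=2
t=2: S=2, d=3, jump=2, S_3=4
t=3: S=4, d=4, jump=0, S_4=4
t=4: S=4, d=4, jump=0, S_5=4
t=5: S=4, d=5, jump=-2, S_6=2
t=6: S=2, d=5, jump=-2, S_7=0
t=7: S=0, d=1, jump=0, S_8=0
t=8: S=0, d=5, jump=-2, S_9=-2
t=9: S=-2, d=5, jump=-2, S_10=-4
t=10: S=-4, d=3, jump=2, S_11=-2
t=11: S=-2, d=7, jump=1, S_12=-1
t=12: S=-1, d=0, jump=0, S_13=-1


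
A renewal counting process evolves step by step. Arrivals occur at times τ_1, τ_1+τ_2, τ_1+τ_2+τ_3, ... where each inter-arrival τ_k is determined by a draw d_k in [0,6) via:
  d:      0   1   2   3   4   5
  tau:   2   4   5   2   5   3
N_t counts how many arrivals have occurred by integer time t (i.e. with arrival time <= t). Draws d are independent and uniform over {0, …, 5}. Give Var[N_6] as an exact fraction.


3659/11664

Inter-arrival values over d=0..5: [2, 4, 5, 2, 5, 3]
Each d has probability 1/6, so the pmf of τ is: f(2) = 1/3, f(3) = 1/6, f(4) = 1/6, f(5) = 1/3
Let p_n(j) = P(N_n = j), with p_0 = [1]. Condition on τ_1: p_n(0) = P(τ > n), and for j >= 1, p_n(j) = Σ_{k<=n} f(k)·p_{n−k}(j−1)
p_1 = [1]  (j = 0)
p_2 = [2/3, 1/3]  (j = 0..1)
p_3 = [1/2, 1/2]  (j = 0..1)
p_4 = [1/3, 5/9, 1/9]  (j = 0..2)
p_5 = [0, 7/9, 2/9]  (j = 0..2)
p_6 = [0, 23/36, 35/108, 1/27]  (j = 0..3)
E[N_6] = Σ j·p_6(j) = 151/108;  E[N_6²] = Σ j²·p_6(j) = 245/108
Var[N_6] = 245/108 − (151/108)² = 3659/11664


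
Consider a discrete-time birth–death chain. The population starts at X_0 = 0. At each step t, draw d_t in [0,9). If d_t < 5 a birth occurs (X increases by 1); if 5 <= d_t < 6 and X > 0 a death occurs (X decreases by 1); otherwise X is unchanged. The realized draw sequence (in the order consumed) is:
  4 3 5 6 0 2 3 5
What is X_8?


t=0: X=0, d=4 → birth, X_1=1
t=1: X=1, d=3 → birth, X_2=2
t=2: X=2, d=5 → death, X_3=1
t=3: X=1, d=6 → hold, X_4=1
t=4: X=1, d=0 → birth, X_5=2
t=5: X=2, d=2 → birth, X_6=3
t=6: X=3, d=3 → birth, X_7=4
t=7: X=4, d=5 → death, X_8=3

3


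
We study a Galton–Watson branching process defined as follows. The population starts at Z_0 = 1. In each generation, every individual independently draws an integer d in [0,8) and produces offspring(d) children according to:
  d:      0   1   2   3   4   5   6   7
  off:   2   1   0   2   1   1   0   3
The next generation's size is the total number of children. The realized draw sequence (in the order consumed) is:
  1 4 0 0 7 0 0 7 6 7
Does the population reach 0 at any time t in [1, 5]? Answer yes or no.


no

gen 0: Z_0=1, draws=[1], offspring=[1], Z_1=1
gen 1: Z_1=1, draws=[4], offspring=[1], Z_2=1
gen 2: Z_2=1, draws=[0], offspring=[2], Z_3=2
gen 3: Z_3=2, draws=[0, 7], offspring=[2, 3], Z_4=5
gen 4: Z_4=5, draws=[0, 0, 7, 6, 7], offspring=[2, 2, 3, 0, 3], Z_5=10


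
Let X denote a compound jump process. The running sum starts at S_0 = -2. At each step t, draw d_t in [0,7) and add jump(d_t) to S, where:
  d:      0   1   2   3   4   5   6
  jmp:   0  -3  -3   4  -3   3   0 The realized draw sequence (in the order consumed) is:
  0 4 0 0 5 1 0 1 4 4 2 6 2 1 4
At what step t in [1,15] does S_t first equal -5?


t=0: S=-2, d=0, jump=0, S_1=-2
t=1: S=-2, d=4, jump=-3, S_2=-5
t=2: S=-5, d=0, jump=0, S_3=-5
t=3: S=-5, d=0, jump=0, S_4=-5
t=4: S=-5, d=5, jump=3, S_5=-2
t=5: S=-2, d=1, jump=-3, S_6=-5
t=6: S=-5, d=0, jump=0, S_7=-5
t=7: S=-5, d=1, jump=-3, S_8=-8
t=8: S=-8, d=4, jump=-3, S_9=-11
t=9: S=-11, d=4, jump=-3, S_10=-14
t=10: S=-14, d=2, jump=-3, S_11=-17
t=11: S=-17, d=6, jump=0, S_12=-17
t=12: S=-17, d=2, jump=-3, S_13=-20
t=13: S=-20, d=1, jump=-3, S_14=-23
t=14: S=-23, d=4, jump=-3, S_15=-26

2


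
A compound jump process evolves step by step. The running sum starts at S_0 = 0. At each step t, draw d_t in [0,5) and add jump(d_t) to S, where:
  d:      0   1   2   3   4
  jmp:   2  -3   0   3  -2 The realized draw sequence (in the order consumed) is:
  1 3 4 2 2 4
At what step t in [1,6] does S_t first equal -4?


6

t=0: S=0, d=1, jump=-3, S_1=-3
t=1: S=-3, d=3, jump=3, S_2=0
t=2: S=0, d=4, jump=-2, S_3=-2
t=3: S=-2, d=2, jump=0, S_4=-2
t=4: S=-2, d=2, jump=0, S_5=-2
t=5: S=-2, d=4, jump=-2, S_6=-4


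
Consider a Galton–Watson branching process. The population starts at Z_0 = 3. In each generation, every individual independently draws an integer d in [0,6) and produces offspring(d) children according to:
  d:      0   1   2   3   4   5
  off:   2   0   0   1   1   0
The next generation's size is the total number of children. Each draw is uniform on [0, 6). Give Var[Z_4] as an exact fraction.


2600/2187

Outcome values over d=0..5: [2, 0, 0, 1, 1, 0]
Σy = 4, Σy² = 6, M = 6
μ = 4/6 = 2/3,  σ² = 6/6 − (2/3)² = 5/9
V_0 = 0, E_0 = 3
V_1 = 5/9·E_0 + (2/3)²·V_0 = 5/3;  E_1 = 2
V_2 = 5/9·E_1 + (2/3)²·V_1 = 50/27;  E_2 = 4/3
V_3 = 5/9·E_2 + (2/3)²·V_2 = 380/243;  E_3 = 8/9
V_4 = 5/9·E_3 + (2/3)²·V_3 = 2600/2187;  E_4 = 16/27


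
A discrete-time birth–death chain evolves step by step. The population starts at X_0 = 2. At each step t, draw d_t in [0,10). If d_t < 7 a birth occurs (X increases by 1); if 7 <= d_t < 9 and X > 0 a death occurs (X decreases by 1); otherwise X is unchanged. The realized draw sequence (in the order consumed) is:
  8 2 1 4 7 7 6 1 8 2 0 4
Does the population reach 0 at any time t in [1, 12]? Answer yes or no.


no

t=0: X=2, d=8 → death, X_1=1
t=1: X=1, d=2 → birth, X_2=2
t=2: X=2, d=1 → birth, X_3=3
t=3: X=3, d=4 → birth, X_4=4
t=4: X=4, d=7 → death, X_5=3
t=5: X=3, d=7 → death, X_6=2
t=6: X=2, d=6 → birth, X_7=3
t=7: X=3, d=1 → birth, X_8=4
t=8: X=4, d=8 → death, X_9=3
t=9: X=3, d=2 → birth, X_10=4
t=10: X=4, d=0 → birth, X_11=5
t=11: X=5, d=4 → birth, X_12=6


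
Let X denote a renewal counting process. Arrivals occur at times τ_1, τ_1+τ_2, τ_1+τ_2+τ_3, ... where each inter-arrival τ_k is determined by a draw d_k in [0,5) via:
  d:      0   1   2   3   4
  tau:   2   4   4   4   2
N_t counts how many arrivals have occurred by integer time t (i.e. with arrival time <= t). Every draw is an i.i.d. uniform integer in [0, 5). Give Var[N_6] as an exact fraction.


Inter-arrival values over d=0..4: [2, 4, 4, 4, 2]
Each d has probability 1/5, so the pmf of τ is: f(2) = 2/5, f(4) = 3/5
Let p_n(j) = P(N_n = j), with p_0 = [1]. Condition on τ_1: p_n(0) = P(τ > n), and for j >= 1, p_n(j) = Σ_{k<=n} f(k)·p_{n−k}(j−1)
p_1 = [1]  (j = 0)
p_2 = [3/5, 2/5]  (j = 0..1)
p_3 = [3/5, 2/5]  (j = 0..1)
p_4 = [0, 21/25, 4/25]  (j = 0..2)
p_5 = [0, 21/25, 4/25]  (j = 0..2)
p_6 = [0, 9/25, 72/125, 8/125]  (j = 0..3)
E[N_6] = Σ j·p_6(j) = 213/125;  E[N_6²] = Σ j²·p_6(j) = 81/25
Var[N_6] = 81/25 − (213/125)² = 5256/15625

5256/15625


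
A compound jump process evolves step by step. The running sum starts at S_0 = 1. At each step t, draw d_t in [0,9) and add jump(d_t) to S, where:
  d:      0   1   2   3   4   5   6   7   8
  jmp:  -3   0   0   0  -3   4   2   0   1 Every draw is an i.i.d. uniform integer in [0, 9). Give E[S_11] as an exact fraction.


20/9

Outcome values over d=0..8: [-3, 0, 0, 0, -3, 4, 2, 0, 1]
Σy = 1, Σy² = 39, M = 9
μ = 1/9 = 1/9,  σ² = 39/9 − (1/9)² = 350/81
E[S_11] = 1 + 11·(1/9) = 20/9


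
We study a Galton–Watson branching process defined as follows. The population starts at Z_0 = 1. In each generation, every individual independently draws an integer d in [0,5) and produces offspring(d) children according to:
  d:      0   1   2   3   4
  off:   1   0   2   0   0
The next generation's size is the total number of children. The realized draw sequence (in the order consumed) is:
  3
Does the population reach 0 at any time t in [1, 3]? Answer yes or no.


gen 0: Z_0=1, draws=[3], offspring=[0], Z_1=0
gen 1: Z_1=0, draws=[], offspring=[], Z_2=0
gen 2: Z_2=0, draws=[], offspring=[], Z_3=0

yes


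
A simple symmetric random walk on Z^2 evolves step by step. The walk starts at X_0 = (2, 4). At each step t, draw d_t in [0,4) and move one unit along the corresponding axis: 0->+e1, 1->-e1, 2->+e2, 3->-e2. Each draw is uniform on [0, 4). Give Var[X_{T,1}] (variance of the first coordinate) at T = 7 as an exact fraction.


Outcome values over d=0..3: [1, -1, 0, 0]
Σy = 0, Σy² = 2, M = 4
μ = 0/4 = 0,  σ² = 2/4 − (0)² = 1/2
Independent increments: Var[X_7] = 7·σ² = 7·(1/2) = 7/2

7/2


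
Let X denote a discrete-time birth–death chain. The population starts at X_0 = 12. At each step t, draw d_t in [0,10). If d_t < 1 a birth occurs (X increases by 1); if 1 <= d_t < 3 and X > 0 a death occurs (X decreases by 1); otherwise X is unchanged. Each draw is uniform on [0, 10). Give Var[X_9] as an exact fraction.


261/100

X can drop by at most 1 per step and X_0 = 12 > T = 9, so X_t >= 12 − t >= 3 > 0 for every t <= 9: the floor at 0 (the 'and X > 0' condition) never binds. Hence X_9 = X_0 + Σ_{t<9} Y_t with i.i.d. increments Y_t = y(d_t) ∈ {+1, −1, 0}.
Outcome values over d=0..9: [1, -1, -1, 0, 0, 0, 0, 0, 0, 0]
Σy = -1, Σy² = 3, M = 10
μ = -1/10 = -1/10,  σ² = 3/10 − (-1/10)² = 29/100
Independent increments: Var[X_9] = 9·σ² = 9·(29/100) = 261/100


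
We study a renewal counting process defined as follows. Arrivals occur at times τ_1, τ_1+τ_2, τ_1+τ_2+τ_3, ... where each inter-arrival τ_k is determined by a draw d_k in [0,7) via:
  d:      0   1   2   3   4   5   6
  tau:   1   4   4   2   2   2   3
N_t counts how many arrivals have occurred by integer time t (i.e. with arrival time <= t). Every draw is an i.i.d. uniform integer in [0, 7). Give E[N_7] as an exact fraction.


2038877/823543

Inter-arrival values over d=0..6: [1, 4, 4, 2, 2, 2, 3]
Each d has probability 1/7, so the pmf of τ is: f(1) = 1/7, f(2) = 3/7, f(3) = 1/7, f(4) = 2/7
Renewal equation for m(n) = E[N_n]: condition on τ_1 = k (if k <= n, one arrival plus a fresh copy on the remaining n−k steps): m(n) = F(n) + Σ_{k<=n} f(k)·m(n−k), where F(n) = P(τ <= n) and m(0) = 0
m(1) = F(1) = 1/7
m(2) = F(2) + f(1)·m(1) = 4/7 + 1/7·1/7 = 29/49
m(3) = F(3) + f(1)·m(2) + f(2)·m(1) = 5/7 + 1/7·29/49 + 3/7·1/7 = 295/343
m(4) = F(4) + f(1)·m(3) + f(2)·m(2) + f(3)·m(1) = 1 + 1/7·295/343 + 3/7·29/49 + 1/7·1/7 = 3354/2401
m(5) = F(5) + f(1)·m(4) + f(2)·m(3) + f(3)·m(2) + f(4)·m(1) = 1 + 1/7·3354/2401 + 3/7·295/343 + 1/7·29/49 + 2/7·1/7 = 28463/16807
m(6) = F(6) + f(1)·m(5) + f(2)·m(4) + f(3)·m(3) + f(4)·m(2) = 1 + 1/7·28463/16807 + 3/7·3354/2401 + 1/7·295/343 + 2/7·29/49 = 250895/117649
m(7) = F(7) + f(1)·m(6) + f(2)·m(5) + f(3)·m(4) + f(4)·m(3) = 1 + 1/7·250895/117649 + 3/7·28463/16807 + 1/7·3354/2401 + 2/7·295/343 = 2038877/823543
E[N_7] = m(7) = 2038877/823543


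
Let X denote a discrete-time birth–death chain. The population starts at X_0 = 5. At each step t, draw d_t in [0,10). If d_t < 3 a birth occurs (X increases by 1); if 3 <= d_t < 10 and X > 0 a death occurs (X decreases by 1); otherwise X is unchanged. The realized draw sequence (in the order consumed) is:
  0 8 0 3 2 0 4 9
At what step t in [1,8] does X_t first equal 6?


t=0: X=5, d=0 → birth, X_1=6
t=1: X=6, d=8 → death, X_2=5
t=2: X=5, d=0 → birth, X_3=6
t=3: X=6, d=3 → death, X_4=5
t=4: X=5, d=2 → birth, X_5=6
t=5: X=6, d=0 → birth, X_6=7
t=6: X=7, d=4 → death, X_7=6
t=7: X=6, d=9 → death, X_8=5

1


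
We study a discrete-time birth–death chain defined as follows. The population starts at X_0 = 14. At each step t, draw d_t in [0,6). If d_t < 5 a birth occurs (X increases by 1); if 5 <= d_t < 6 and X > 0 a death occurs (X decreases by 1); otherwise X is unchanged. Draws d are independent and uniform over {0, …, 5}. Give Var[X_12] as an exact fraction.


X can drop by at most 1 per step and X_0 = 14 > T = 12, so X_t >= 14 − t >= 2 > 0 for every t <= 12: the floor at 0 (the 'and X > 0' condition) never binds. Hence X_12 = X_0 + Σ_{t<12} Y_t with i.i.d. increments Y_t = y(d_t) ∈ {+1, −1, 0}.
Outcome values over d=0..5: [1, 1, 1, 1, 1, -1]
Σy = 4, Σy² = 6, M = 6
μ = 4/6 = 2/3,  σ² = 6/6 − (2/3)² = 5/9
Independent increments: Var[X_12] = 12·σ² = 12·(5/9) = 20/3

20/3


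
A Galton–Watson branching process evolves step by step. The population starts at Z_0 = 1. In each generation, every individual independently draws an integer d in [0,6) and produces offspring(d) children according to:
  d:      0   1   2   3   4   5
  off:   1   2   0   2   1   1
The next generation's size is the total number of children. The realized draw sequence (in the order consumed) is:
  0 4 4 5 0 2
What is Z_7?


0

gen 0: Z_0=1, draws=[0], offspring=[1], Z_1=1
gen 1: Z_1=1, draws=[4], offspring=[1], Z_2=1
gen 2: Z_2=1, draws=[4], offspring=[1], Z_3=1
gen 3: Z_3=1, draws=[5], offspring=[1], Z_4=1
gen 4: Z_4=1, draws=[0], offspring=[1], Z_5=1
gen 5: Z_5=1, draws=[2], offspring=[0], Z_6=0
gen 6: Z_6=0, draws=[], offspring=[], Z_7=0


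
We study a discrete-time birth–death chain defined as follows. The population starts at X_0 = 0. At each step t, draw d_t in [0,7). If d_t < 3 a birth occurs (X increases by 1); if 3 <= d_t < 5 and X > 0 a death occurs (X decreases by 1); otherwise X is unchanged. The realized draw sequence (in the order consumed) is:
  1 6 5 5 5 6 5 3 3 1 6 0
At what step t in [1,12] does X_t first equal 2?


12

t=0: X=0, d=1 → birth, X_1=1
t=1: X=1, d=6 → hold, X_2=1
t=2: X=1, d=5 → hold, X_3=1
t=3: X=1, d=5 → hold, X_4=1
t=4: X=1, d=5 → hold, X_5=1
t=5: X=1, d=6 → hold, X_6=1
t=6: X=1, d=5 → hold, X_7=1
t=7: X=1, d=3 → death, X_8=0
t=8: X=0, d=3 → hold, X_9=0
t=9: X=0, d=1 → birth, X_10=1
t=10: X=1, d=6 → hold, X_11=1
t=11: X=1, d=0 → birth, X_12=2


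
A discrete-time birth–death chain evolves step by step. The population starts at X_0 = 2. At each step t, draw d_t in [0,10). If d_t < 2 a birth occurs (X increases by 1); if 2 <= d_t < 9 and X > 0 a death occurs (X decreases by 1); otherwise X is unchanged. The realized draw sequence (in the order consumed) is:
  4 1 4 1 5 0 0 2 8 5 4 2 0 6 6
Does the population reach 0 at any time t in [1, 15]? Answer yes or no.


t=0: X=2, d=4 → death, X_1=1
t=1: X=1, d=1 → birth, X_2=2
t=2: X=2, d=4 → death, X_3=1
t=3: X=1, d=1 → birth, X_4=2
t=4: X=2, d=5 → death, X_5=1
t=5: X=1, d=0 → birth, X_6=2
t=6: X=2, d=0 → birth, X_7=3
t=7: X=3, d=2 → death, X_8=2
t=8: X=2, d=8 → death, X_9=1
t=9: X=1, d=5 → death, X_10=0
t=10: X=0, d=4 → hold, X_11=0
t=11: X=0, d=2 → hold, X_12=0
t=12: X=0, d=0 → birth, X_13=1
t=13: X=1, d=6 → death, X_14=0
t=14: X=0, d=6 → hold, X_15=0

yes


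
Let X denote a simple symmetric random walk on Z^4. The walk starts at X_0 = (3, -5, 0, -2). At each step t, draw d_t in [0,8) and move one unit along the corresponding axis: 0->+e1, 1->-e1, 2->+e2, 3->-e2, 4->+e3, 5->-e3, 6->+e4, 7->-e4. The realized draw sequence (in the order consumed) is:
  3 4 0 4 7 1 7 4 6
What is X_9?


(3, -6, 3, -3)

t=0: X=(3, -5, 0, -2), d=3 → -e2, X_1=(3, -6, 0, -2)
t=1: X=(3, -6, 0, -2), d=4 → +e3, X_2=(3, -6, 1, -2)
t=2: X=(3, -6, 1, -2), d=0 → +e1, X_3=(4, -6, 1, -2)
t=3: X=(4, -6, 1, -2), d=4 → +e3, X_4=(4, -6, 2, -2)
t=4: X=(4, -6, 2, -2), d=7 → -e4, X_5=(4, -6, 2, -3)
t=5: X=(4, -6, 2, -3), d=1 → -e1, X_6=(3, -6, 2, -3)
t=6: X=(3, -6, 2, -3), d=7 → -e4, X_7=(3, -6, 2, -4)
t=7: X=(3, -6, 2, -4), d=4 → +e3, X_8=(3, -6, 3, -4)
t=8: X=(3, -6, 3, -4), d=6 → +e4, X_9=(3, -6, 3, -3)


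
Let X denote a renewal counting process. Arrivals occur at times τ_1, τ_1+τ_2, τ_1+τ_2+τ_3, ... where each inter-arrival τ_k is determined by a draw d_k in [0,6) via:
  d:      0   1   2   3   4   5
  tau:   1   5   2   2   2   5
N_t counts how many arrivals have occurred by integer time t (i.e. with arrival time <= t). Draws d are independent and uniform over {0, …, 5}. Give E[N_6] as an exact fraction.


88909/46656

Inter-arrival values over d=0..5: [1, 5, 2, 2, 2, 5]
Each d has probability 1/6, so the pmf of τ is: f(1) = 1/6, f(2) = 1/2, f(5) = 1/3
Renewal equation for m(n) = E[N_n]: condition on τ_1 = k (if k <= n, one arrival plus a fresh copy on the remaining n−k steps): m(n) = F(n) + Σ_{k<=n} f(k)·m(n−k), where F(n) = P(τ <= n) and m(0) = 0
m(1) = F(1) = 1/6
m(2) = F(2) + f(1)·m(1) = 2/3 + 1/6·1/6 = 25/36
m(3) = F(3) + f(1)·m(2) + f(2)·m(1) = 2/3 + 1/6·25/36 + 1/2·1/6 = 187/216
m(4) = F(4) + f(1)·m(3) + f(2)·m(2) = 2/3 + 1/6·187/216 + 1/2·25/36 = 1501/1296
m(5) = F(5) + f(1)·m(4) + f(2)·m(3) = 1 + 1/6·1501/1296 + 1/2·187/216 = 12643/7776
m(6) = F(6) + f(1)·m(5) + f(2)·m(4) + f(5)·m(1) = 1 + 1/6·12643/7776 + 1/2·1501/1296 + 1/3·1/6 = 88909/46656
E[N_6] = m(6) = 88909/46656


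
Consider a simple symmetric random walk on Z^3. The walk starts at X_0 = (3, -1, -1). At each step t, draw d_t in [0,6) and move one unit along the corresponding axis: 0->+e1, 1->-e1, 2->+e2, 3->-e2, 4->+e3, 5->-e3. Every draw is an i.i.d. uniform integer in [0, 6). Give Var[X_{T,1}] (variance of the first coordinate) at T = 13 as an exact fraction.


13/3

Outcome values over d=0..5: [1, -1, 0, 0, 0, 0]
Σy = 0, Σy² = 2, M = 6
μ = 0/6 = 0,  σ² = 2/6 − (0)² = 1/3
Independent increments: Var[X_13] = 13·σ² = 13·(1/3) = 13/3


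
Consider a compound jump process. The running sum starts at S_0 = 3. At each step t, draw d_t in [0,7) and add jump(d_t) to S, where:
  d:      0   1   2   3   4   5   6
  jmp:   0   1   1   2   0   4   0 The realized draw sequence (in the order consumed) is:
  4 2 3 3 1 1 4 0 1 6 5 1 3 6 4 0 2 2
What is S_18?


20

t=0: S=3, d=4, jump=0, S_1=3
t=1: S=3, d=2, jump=1, S_2=4
t=2: S=4, d=3, jump=2, S_3=6
t=3: S=6, d=3, jump=2, S_4=8
t=4: S=8, d=1, jump=1, S_5=9
t=5: S=9, d=1, jump=1, S_6=10
t=6: S=10, d=4, jump=0, S_7=10
t=7: S=10, d=0, jump=0, S_8=10
t=8: S=10, d=1, jump=1, S_9=11
t=9: S=11, d=6, jump=0, S_10=11
t=10: S=11, d=5, jump=4, S_11=15
t=11: S=15, d=1, jump=1, S_12=16
t=12: S=16, d=3, jump=2, S_13=18
t=13: S=18, d=6, jump=0, S_14=18
t=14: S=18, d=4, jump=0, S_15=18
t=15: S=18, d=0, jump=0, S_16=18
t=16: S=18, d=2, jump=1, S_17=19
t=17: S=19, d=2, jump=1, S_18=20


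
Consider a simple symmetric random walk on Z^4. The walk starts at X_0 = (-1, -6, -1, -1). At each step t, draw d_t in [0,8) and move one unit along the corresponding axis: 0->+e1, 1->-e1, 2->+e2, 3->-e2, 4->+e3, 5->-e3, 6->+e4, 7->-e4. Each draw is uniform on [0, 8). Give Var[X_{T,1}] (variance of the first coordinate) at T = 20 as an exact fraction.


Outcome values over d=0..7: [1, -1, 0, 0, 0, 0, 0, 0]
Σy = 0, Σy² = 2, M = 8
μ = 0/8 = 0,  σ² = 2/8 − (0)² = 1/4
Independent increments: Var[X_20] = 20·σ² = 20·(1/4) = 5

5


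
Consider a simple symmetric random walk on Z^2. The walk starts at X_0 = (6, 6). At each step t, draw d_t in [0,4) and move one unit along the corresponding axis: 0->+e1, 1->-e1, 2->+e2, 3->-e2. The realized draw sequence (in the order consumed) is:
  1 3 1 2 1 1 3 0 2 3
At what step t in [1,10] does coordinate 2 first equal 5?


t=0: X=(6, 6), d=1 → -e1, X_1=(5, 6)
t=1: X=(5, 6), d=3 → -e2, X_2=(5, 5)
t=2: X=(5, 5), d=1 → -e1, X_3=(4, 5)
t=3: X=(4, 5), d=2 → +e2, X_4=(4, 6)
t=4: X=(4, 6), d=1 → -e1, X_5=(3, 6)
t=5: X=(3, 6), d=1 → -e1, X_6=(2, 6)
t=6: X=(2, 6), d=3 → -e2, X_7=(2, 5)
t=7: X=(2, 5), d=0 → +e1, X_8=(3, 5)
t=8: X=(3, 5), d=2 → +e2, X_9=(3, 6)
t=9: X=(3, 6), d=3 → -e2, X_10=(3, 5)

2


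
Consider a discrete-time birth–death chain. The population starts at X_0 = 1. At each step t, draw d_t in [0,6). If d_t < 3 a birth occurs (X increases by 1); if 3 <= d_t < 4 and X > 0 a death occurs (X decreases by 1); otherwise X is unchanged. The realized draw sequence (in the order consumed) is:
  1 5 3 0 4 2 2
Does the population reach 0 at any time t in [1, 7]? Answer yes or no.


t=0: X=1, d=1 → birth, X_1=2
t=1: X=2, d=5 → hold, X_2=2
t=2: X=2, d=3 → death, X_3=1
t=3: X=1, d=0 → birth, X_4=2
t=4: X=2, d=4 → hold, X_5=2
t=5: X=2, d=2 → birth, X_6=3
t=6: X=3, d=2 → birth, X_7=4

no


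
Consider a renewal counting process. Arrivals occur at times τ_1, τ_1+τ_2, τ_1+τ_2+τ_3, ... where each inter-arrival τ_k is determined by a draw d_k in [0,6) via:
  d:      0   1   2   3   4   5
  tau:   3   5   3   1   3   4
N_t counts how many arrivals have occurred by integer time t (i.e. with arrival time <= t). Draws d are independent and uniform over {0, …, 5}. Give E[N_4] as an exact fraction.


1339/1296

Inter-arrival values over d=0..5: [3, 5, 3, 1, 3, 4]
Each d has probability 1/6, so the pmf of τ is: f(1) = 1/6, f(3) = 1/2, f(4) = 1/6, f(5) = 1/6
Renewal equation for m(n) = E[N_n]: condition on τ_1 = k (if k <= n, one arrival plus a fresh copy on the remaining n−k steps): m(n) = F(n) + Σ_{k<=n} f(k)·m(n−k), where F(n) = P(τ <= n) and m(0) = 0
m(1) = F(1) = 1/6
m(2) = F(2) + f(1)·m(1) = 1/6 + 1/6·1/6 = 7/36
m(3) = F(3) + f(1)·m(2) = 2/3 + 1/6·7/36 = 151/216
m(4) = F(4) + f(1)·m(3) + f(3)·m(1) = 5/6 + 1/6·151/216 + 1/2·1/6 = 1339/1296
E[N_4] = m(4) = 1339/1296


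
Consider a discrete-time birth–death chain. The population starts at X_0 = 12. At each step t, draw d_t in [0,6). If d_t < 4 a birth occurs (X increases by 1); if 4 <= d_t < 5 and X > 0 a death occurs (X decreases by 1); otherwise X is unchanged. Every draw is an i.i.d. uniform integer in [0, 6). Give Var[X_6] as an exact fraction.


7/2

X can drop by at most 1 per step and X_0 = 12 > T = 6, so X_t >= 12 − t >= 6 > 0 for every t <= 6: the floor at 0 (the 'and X > 0' condition) never binds. Hence X_6 = X_0 + Σ_{t<6} Y_t with i.i.d. increments Y_t = y(d_t) ∈ {+1, −1, 0}.
Outcome values over d=0..5: [1, 1, 1, 1, -1, 0]
Σy = 3, Σy² = 5, M = 6
μ = 3/6 = 1/2,  σ² = 5/6 − (1/2)² = 7/12
Independent increments: Var[X_6] = 6·σ² = 6·(7/12) = 7/2


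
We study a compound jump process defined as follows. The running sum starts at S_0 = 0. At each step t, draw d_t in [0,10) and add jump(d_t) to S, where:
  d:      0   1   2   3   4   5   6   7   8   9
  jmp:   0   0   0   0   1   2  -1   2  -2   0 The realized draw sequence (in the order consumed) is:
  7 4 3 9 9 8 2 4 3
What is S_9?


t=0: S=0, d=7, jump=2, S_1=2
t=1: S=2, d=4, jump=1, S_2=3
t=2: S=3, d=3, jump=0, S_3=3
t=3: S=3, d=9, jump=0, S_4=3
t=4: S=3, d=9, jump=0, S_5=3
t=5: S=3, d=8, jump=-2, S_6=1
t=6: S=1, d=2, jump=0, S_7=1
t=7: S=1, d=4, jump=1, S_8=2
t=8: S=2, d=3, jump=0, S_9=2

2


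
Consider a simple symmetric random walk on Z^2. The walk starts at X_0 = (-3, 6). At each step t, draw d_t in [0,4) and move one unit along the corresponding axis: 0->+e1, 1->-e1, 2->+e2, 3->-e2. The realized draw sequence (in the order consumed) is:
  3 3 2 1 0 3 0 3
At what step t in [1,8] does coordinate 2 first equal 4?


t=0: X=(-3, 6), d=3 → -e2, X_1=(-3, 5)
t=1: X=(-3, 5), d=3 → -e2, X_2=(-3, 4)
t=2: X=(-3, 4), d=2 → +e2, X_3=(-3, 5)
t=3: X=(-3, 5), d=1 → -e1, X_4=(-4, 5)
t=4: X=(-4, 5), d=0 → +e1, X_5=(-3, 5)
t=5: X=(-3, 5), d=3 → -e2, X_6=(-3, 4)
t=6: X=(-3, 4), d=0 → +e1, X_7=(-2, 4)
t=7: X=(-2, 4), d=3 → -e2, X_8=(-2, 3)

2


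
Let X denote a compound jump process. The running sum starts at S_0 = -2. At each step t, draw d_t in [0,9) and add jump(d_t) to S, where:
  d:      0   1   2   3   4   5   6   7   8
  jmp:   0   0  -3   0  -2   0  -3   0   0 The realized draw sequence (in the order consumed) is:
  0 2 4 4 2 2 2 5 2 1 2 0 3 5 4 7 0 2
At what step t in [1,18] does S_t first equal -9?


4

t=0: S=-2, d=0, jump=0, S_1=-2
t=1: S=-2, d=2, jump=-3, S_2=-5
t=2: S=-5, d=4, jump=-2, S_3=-7
t=3: S=-7, d=4, jump=-2, S_4=-9
t=4: S=-9, d=2, jump=-3, S_5=-12
t=5: S=-12, d=2, jump=-3, S_6=-15
t=6: S=-15, d=2, jump=-3, S_7=-18
t=7: S=-18, d=5, jump=0, S_8=-18
t=8: S=-18, d=2, jump=-3, S_9=-21
t=9: S=-21, d=1, jump=0, S_10=-21
t=10: S=-21, d=2, jump=-3, S_11=-24
t=11: S=-24, d=0, jump=0, S_12=-24
t=12: S=-24, d=3, jump=0, S_13=-24
t=13: S=-24, d=5, jump=0, S_14=-24
t=14: S=-24, d=4, jump=-2, S_15=-26
t=15: S=-26, d=7, jump=0, S_16=-26
t=16: S=-26, d=0, jump=0, S_17=-26
t=17: S=-26, d=2, jump=-3, S_18=-29


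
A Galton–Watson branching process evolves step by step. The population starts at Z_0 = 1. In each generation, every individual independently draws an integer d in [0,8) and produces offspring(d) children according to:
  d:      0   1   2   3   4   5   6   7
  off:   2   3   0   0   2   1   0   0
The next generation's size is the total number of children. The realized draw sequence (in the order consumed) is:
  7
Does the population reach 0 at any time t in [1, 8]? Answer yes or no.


yes

gen 0: Z_0=1, draws=[7], offspring=[0], Z_1=0
gen 1: Z_1=0, draws=[], offspring=[], Z_2=0
gen 2: Z_2=0, draws=[], offspring=[], Z_3=0
gen 3: Z_3=0, draws=[], offspring=[], Z_4=0
gen 4: Z_4=0, draws=[], offspring=[], Z_5=0
gen 5: Z_5=0, draws=[], offspring=[], Z_6=0
gen 6: Z_6=0, draws=[], offspring=[], Z_7=0
gen 7: Z_7=0, draws=[], offspring=[], Z_8=0


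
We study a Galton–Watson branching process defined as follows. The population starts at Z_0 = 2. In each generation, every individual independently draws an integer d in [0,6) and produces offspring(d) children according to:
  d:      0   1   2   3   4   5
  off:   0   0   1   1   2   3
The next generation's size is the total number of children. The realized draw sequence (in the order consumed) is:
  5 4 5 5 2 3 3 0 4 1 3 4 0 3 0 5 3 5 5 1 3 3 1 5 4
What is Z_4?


gen 0: Z_0=2, draws=[5, 4], offspring=[3, 2], Z_1=5
gen 1: Z_1=5, draws=[5, 5, 2, 3, 3], offspring=[3, 3, 1, 1, 1], Z_2=9
gen 2: Z_2=9, draws=[0, 4, 1, 3, 4, 0, 3, 0, 5], offspring=[0, 2, 0, 1, 2, 0, 1, 0, 3], Z_3=9
gen 3: Z_3=9, draws=[3, 5, 5, 1, 3, 3, 1, 5, 4], offspring=[1, 3, 3, 0, 1, 1, 0, 3, 2], Z_4=14

14


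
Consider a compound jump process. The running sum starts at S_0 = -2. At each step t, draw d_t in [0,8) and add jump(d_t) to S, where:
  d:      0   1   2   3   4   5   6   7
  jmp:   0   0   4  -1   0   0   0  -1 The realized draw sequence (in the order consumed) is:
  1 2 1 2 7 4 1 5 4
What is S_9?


t=0: S=-2, d=1, jump=0, S_1=-2
t=1: S=-2, d=2, jump=4, S_2=2
t=2: S=2, d=1, jump=0, S_3=2
t=3: S=2, d=2, jump=4, S_4=6
t=4: S=6, d=7, jump=-1, S_5=5
t=5: S=5, d=4, jump=0, S_6=5
t=6: S=5, d=1, jump=0, S_7=5
t=7: S=5, d=5, jump=0, S_8=5
t=8: S=5, d=4, jump=0, S_9=5

5


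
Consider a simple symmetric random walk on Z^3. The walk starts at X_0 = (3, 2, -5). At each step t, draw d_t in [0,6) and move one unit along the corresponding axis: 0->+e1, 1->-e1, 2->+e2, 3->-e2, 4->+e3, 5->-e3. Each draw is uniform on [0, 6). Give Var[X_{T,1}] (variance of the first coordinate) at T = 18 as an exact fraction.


6

Outcome values over d=0..5: [1, -1, 0, 0, 0, 0]
Σy = 0, Σy² = 2, M = 6
μ = 0/6 = 0,  σ² = 2/6 − (0)² = 1/3
Independent increments: Var[X_18] = 18·σ² = 18·(1/3) = 6


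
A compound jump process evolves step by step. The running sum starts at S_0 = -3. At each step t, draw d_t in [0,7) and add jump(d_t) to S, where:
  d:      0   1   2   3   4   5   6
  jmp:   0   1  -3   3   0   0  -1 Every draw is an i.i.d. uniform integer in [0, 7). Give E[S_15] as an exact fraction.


Outcome values over d=0..6: [0, 1, -3, 3, 0, 0, -1]
Σy = 0, Σy² = 20, M = 7
μ = 0/7 = 0,  σ² = 20/7 − (0)² = 20/7
E[S_15] = -3 + 15·(0) = -3

-3


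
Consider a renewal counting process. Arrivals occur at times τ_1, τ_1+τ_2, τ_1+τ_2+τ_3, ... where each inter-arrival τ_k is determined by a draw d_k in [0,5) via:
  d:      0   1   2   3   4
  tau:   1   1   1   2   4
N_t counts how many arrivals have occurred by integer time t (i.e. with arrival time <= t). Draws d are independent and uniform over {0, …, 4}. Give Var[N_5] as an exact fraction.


13047456/9765625

Inter-arrival values over d=0..4: [1, 1, 1, 2, 4]
Each d has probability 1/5, so the pmf of τ is: f(1) = 3/5, f(2) = 1/5, f(4) = 1/5
Let p_n(j) = P(N_n = j), with p_0 = [1]. Condition on τ_1: p_n(0) = P(τ > n), and for j >= 1, p_n(j) = Σ_{k<=n} f(k)·p_{n−k}(j−1)
p_1 = [2/5, 3/5]  (j = 0..1)
p_2 = [1/5, 11/25, 9/25]  (j = 0..2)
p_3 = [1/5, 1/5, 48/125, 27/125]  (j = 0..3)
p_4 = [0, 9/25, 26/125, 189/625, 81/625]  (j = 0..4)
p_5 = [0, 3/25, 47/125, 126/625, 702/3125, 243/3125]  (j = 0..5)
E[N_5] = Σ j·p_5(j) = 8638/3125;  E[N_5²] = Σ j²·p_5(j) = 28052/3125
Var[N_5] = 28052/3125 − (8638/3125)² = 13047456/9765625


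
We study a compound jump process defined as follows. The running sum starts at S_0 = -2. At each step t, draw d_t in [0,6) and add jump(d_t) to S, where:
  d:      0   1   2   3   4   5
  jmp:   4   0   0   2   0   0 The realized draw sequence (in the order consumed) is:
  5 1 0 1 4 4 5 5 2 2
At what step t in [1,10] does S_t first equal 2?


t=0: S=-2, d=5, jump=0, S_1=-2
t=1: S=-2, d=1, jump=0, S_2=-2
t=2: S=-2, d=0, jump=4, S_3=2
t=3: S=2, d=1, jump=0, S_4=2
t=4: S=2, d=4, jump=0, S_5=2
t=5: S=2, d=4, jump=0, S_6=2
t=6: S=2, d=5, jump=0, S_7=2
t=7: S=2, d=5, jump=0, S_8=2
t=8: S=2, d=2, jump=0, S_9=2
t=9: S=2, d=2, jump=0, S_10=2

3


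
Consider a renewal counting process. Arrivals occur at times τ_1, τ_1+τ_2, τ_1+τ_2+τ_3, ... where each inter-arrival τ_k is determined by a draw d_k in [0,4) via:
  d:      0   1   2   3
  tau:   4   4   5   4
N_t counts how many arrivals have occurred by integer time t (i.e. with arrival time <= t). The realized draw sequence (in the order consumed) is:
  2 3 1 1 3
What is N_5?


1

draw d_1=2: τ_1=5, arrival time A_1=5
draw d_2=3: τ_2=4, arrival time A_2=9
draw d_3=1: τ_3=4, arrival time A_3=13
draw d_4=1: τ_4=4, arrival time A_4=17
draw d_5=3: τ_5=4, arrival time A_5=21
N_t over t=0..5: 0:0 1:0 2:0 3:0 4:0 5:1


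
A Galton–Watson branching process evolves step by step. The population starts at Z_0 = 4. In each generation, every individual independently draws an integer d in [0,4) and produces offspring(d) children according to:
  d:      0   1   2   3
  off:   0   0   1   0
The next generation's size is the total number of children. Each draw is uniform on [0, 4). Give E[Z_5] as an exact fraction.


1/256

Outcome values over d=0..3: [0, 0, 1, 0]
Σy = 1, Σy² = 1, M = 4
μ = 1/4 = 1/4,  σ² = 1/4 − (1/4)² = 3/16
E[Z_0] = 4
E[Z_1] = 1/4·E[Z_0] = 1
E[Z_2] = 1/4·E[Z_1] = 1/4
E[Z_3] = 1/4·E[Z_2] = 1/16
E[Z_4] = 1/4·E[Z_3] = 1/64
E[Z_5] = 1/4·E[Z_4] = 1/256


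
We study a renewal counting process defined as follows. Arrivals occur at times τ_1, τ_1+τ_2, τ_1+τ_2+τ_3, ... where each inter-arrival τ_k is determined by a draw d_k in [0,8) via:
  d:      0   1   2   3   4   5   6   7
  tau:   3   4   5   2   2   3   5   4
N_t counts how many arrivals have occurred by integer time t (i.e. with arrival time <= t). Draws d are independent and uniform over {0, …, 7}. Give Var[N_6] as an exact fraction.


1103/4096

Inter-arrival values over d=0..7: [3, 4, 5, 2, 2, 3, 5, 4]
Each d has probability 1/8, so the pmf of τ is: f(2) = 1/4, f(3) = 1/4, f(4) = 1/4, f(5) = 1/4
Let p_n(j) = P(N_n = j), with p_0 = [1]. Condition on τ_1: p_n(0) = P(τ > n), and for j >= 1, p_n(j) = Σ_{k<=n} f(k)·p_{n−k}(j−1)
p_1 = [1]  (j = 0)
p_2 = [3/4, 1/4]  (j = 0..1)
p_3 = [1/2, 1/2]  (j = 0..1)
p_4 = [1/4, 11/16, 1/16]  (j = 0..2)
p_5 = [0, 13/16, 3/16]  (j = 0..2)
p_6 = [0, 5/8, 23/64, 1/64]  (j = 0..3)
E[N_6] = Σ j·p_6(j) = 89/64;  E[N_6²] = Σ j²·p_6(j) = 141/64
Var[N_6] = 141/64 − (89/64)² = 1103/4096


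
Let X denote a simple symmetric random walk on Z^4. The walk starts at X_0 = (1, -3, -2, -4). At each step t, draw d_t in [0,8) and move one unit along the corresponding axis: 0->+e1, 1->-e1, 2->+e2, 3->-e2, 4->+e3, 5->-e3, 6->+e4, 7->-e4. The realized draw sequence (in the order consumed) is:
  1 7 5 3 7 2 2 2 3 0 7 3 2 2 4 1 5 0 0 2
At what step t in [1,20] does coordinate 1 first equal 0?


1

t=0: X=(1, -3, -2, -4), d=1 → -e1, X_1=(0, -3, -2, -4)
t=1: X=(0, -3, -2, -4), d=7 → -e4, X_2=(0, -3, -2, -5)
t=2: X=(0, -3, -2, -5), d=5 → -e3, X_3=(0, -3, -3, -5)
t=3: X=(0, -3, -3, -5), d=3 → -e2, X_4=(0, -4, -3, -5)
t=4: X=(0, -4, -3, -5), d=7 → -e4, X_5=(0, -4, -3, -6)
t=5: X=(0, -4, -3, -6), d=2 → +e2, X_6=(0, -3, -3, -6)
t=6: X=(0, -3, -3, -6), d=2 → +e2, X_7=(0, -2, -3, -6)
t=7: X=(0, -2, -3, -6), d=2 → +e2, X_8=(0, -1, -3, -6)
t=8: X=(0, -1, -3, -6), d=3 → -e2, X_9=(0, -2, -3, -6)
t=9: X=(0, -2, -3, -6), d=0 → +e1, X_10=(1, -2, -3, -6)
t=10: X=(1, -2, -3, -6), d=7 → -e4, X_11=(1, -2, -3, -7)
t=11: X=(1, -2, -3, -7), d=3 → -e2, X_12=(1, -3, -3, -7)
t=12: X=(1, -3, -3, -7), d=2 → +e2, X_13=(1, -2, -3, -7)
t=13: X=(1, -2, -3, -7), d=2 → +e2, X_14=(1, -1, -3, -7)
t=14: X=(1, -1, -3, -7), d=4 → +e3, X_15=(1, -1, -2, -7)
t=15: X=(1, -1, -2, -7), d=1 → -e1, X_16=(0, -1, -2, -7)
t=16: X=(0, -1, -2, -7), d=5 → -e3, X_17=(0, -1, -3, -7)
t=17: X=(0, -1, -3, -7), d=0 → +e1, X_18=(1, -1, -3, -7)
t=18: X=(1, -1, -3, -7), d=0 → +e1, X_19=(2, -1, -3, -7)
t=19: X=(2, -1, -3, -7), d=2 → +e2, X_20=(2, 0, -3, -7)


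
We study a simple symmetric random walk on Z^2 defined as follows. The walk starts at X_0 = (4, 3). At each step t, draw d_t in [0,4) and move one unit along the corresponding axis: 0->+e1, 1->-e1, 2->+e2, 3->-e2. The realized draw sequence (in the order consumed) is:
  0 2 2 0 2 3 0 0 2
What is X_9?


t=0: X=(4, 3), d=0 → +e1, X_1=(5, 3)
t=1: X=(5, 3), d=2 → +e2, X_2=(5, 4)
t=2: X=(5, 4), d=2 → +e2, X_3=(5, 5)
t=3: X=(5, 5), d=0 → +e1, X_4=(6, 5)
t=4: X=(6, 5), d=2 → +e2, X_5=(6, 6)
t=5: X=(6, 6), d=3 → -e2, X_6=(6, 5)
t=6: X=(6, 5), d=0 → +e1, X_7=(7, 5)
t=7: X=(7, 5), d=0 → +e1, X_8=(8, 5)
t=8: X=(8, 5), d=2 → +e2, X_9=(8, 6)

(8, 6)


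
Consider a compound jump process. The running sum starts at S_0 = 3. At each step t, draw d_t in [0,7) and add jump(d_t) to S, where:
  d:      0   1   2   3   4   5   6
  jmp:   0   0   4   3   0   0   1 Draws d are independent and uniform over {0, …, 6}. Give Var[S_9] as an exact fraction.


1062/49

Outcome values over d=0..6: [0, 0, 4, 3, 0, 0, 1]
Σy = 8, Σy² = 26, M = 7
μ = 8/7 = 8/7,  σ² = 26/7 − (8/7)² = 118/49
Independent increments: Var[S_9] = 9·σ² = 9·(118/49) = 1062/49


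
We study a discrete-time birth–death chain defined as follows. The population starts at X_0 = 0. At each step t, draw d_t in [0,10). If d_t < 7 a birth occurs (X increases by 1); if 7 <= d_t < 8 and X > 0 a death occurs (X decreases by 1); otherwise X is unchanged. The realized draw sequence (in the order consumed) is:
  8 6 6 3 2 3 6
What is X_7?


t=0: X=0, d=8 → hold, X_1=0
t=1: X=0, d=6 → birth, X_2=1
t=2: X=1, d=6 → birth, X_3=2
t=3: X=2, d=3 → birth, X_4=3
t=4: X=3, d=2 → birth, X_5=4
t=5: X=4, d=3 → birth, X_6=5
t=6: X=5, d=6 → birth, X_7=6

6


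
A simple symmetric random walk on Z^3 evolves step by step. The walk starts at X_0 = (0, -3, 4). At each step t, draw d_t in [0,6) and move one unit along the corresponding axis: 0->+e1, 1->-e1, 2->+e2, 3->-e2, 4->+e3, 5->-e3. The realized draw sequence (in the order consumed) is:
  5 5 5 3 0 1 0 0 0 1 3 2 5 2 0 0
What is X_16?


t=0: X=(0, -3, 4), d=5 → -e3, X_1=(0, -3, 3)
t=1: X=(0, -3, 3), d=5 → -e3, X_2=(0, -3, 2)
t=2: X=(0, -3, 2), d=5 → -e3, X_3=(0, -3, 1)
t=3: X=(0, -3, 1), d=3 → -e2, X_4=(0, -4, 1)
t=4: X=(0, -4, 1), d=0 → +e1, X_5=(1, -4, 1)
t=5: X=(1, -4, 1), d=1 → -e1, X_6=(0, -4, 1)
t=6: X=(0, -4, 1), d=0 → +e1, X_7=(1, -4, 1)
t=7: X=(1, -4, 1), d=0 → +e1, X_8=(2, -4, 1)
t=8: X=(2, -4, 1), d=0 → +e1, X_9=(3, -4, 1)
t=9: X=(3, -4, 1), d=1 → -e1, X_10=(2, -4, 1)
t=10: X=(2, -4, 1), d=3 → -e2, X_11=(2, -5, 1)
t=11: X=(2, -5, 1), d=2 → +e2, X_12=(2, -4, 1)
t=12: X=(2, -4, 1), d=5 → -e3, X_13=(2, -4, 0)
t=13: X=(2, -4, 0), d=2 → +e2, X_14=(2, -3, 0)
t=14: X=(2, -3, 0), d=0 → +e1, X_15=(3, -3, 0)
t=15: X=(3, -3, 0), d=0 → +e1, X_16=(4, -3, 0)

(4, -3, 0)


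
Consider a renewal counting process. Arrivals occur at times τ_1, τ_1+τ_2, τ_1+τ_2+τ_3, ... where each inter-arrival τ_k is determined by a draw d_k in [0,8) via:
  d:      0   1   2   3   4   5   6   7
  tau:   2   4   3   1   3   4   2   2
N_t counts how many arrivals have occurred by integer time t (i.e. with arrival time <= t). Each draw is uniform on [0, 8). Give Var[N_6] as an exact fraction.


Inter-arrival values over d=0..7: [2, 4, 3, 1, 3, 4, 2, 2]
Each d has probability 1/8, so the pmf of τ is: f(1) = 1/8, f(2) = 3/8, f(3) = 1/4, f(4) = 1/4
Let p_n(j) = P(N_n = j), with p_0 = [1]. Condition on τ_1: p_n(0) = P(τ > n), and for j >= 1, p_n(j) = Σ_{k<=n} f(k)·p_{n−k}(j−1)
p_1 = [7/8, 1/8]  (j = 0..1)
p_2 = [1/2, 31/64, 1/64]  (j = 0..2)
p_3 = [1/4, 41/64, 55/512, 1/512]  (j = 0..3)
p_4 = [0, 11/16, 75/256, 79/4096, 1/4096]  (j = 0..4)
p_5 = [0, 7/16, 245/512, 331/4096, 103/32768, 1/32768]  (j = 0..5)
p_6 = [0, 3/16, 19/32, 821/4096, 73/4096, 127/262144, 1/262144]  (j = 0..6)
E[N_6] = Σ j·p_6(j) = 537409/262144;  E[N_6²] = Σ j²·p_6(j) = 1222603/262144
Var[N_6] = 1222603/262144 − (537409/262144)² = 31689607551/68719476736

31689607551/68719476736


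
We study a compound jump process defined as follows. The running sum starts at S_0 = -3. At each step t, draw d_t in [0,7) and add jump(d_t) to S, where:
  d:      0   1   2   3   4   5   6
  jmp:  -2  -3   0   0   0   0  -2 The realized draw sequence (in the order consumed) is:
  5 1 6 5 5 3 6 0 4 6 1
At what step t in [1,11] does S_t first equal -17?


t=0: S=-3, d=5, jump=0, S_1=-3
t=1: S=-3, d=1, jump=-3, S_2=-6
t=2: S=-6, d=6, jump=-2, S_3=-8
t=3: S=-8, d=5, jump=0, S_4=-8
t=4: S=-8, d=5, jump=0, S_5=-8
t=5: S=-8, d=3, jump=0, S_6=-8
t=6: S=-8, d=6, jump=-2, S_7=-10
t=7: S=-10, d=0, jump=-2, S_8=-12
t=8: S=-12, d=4, jump=0, S_9=-12
t=9: S=-12, d=6, jump=-2, S_10=-14
t=10: S=-14, d=1, jump=-3, S_11=-17

11


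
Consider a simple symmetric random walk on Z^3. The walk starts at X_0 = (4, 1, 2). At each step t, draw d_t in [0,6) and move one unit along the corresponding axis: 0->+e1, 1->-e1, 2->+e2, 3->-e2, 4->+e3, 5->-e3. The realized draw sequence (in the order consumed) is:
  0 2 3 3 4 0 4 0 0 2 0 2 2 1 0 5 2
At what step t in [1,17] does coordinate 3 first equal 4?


t=0: X=(4, 1, 2), d=0 → +e1, X_1=(5, 1, 2)
t=1: X=(5, 1, 2), d=2 → +e2, X_2=(5, 2, 2)
t=2: X=(5, 2, 2), d=3 → -e2, X_3=(5, 1, 2)
t=3: X=(5, 1, 2), d=3 → -e2, X_4=(5, 0, 2)
t=4: X=(5, 0, 2), d=4 → +e3, X_5=(5, 0, 3)
t=5: X=(5, 0, 3), d=0 → +e1, X_6=(6, 0, 3)
t=6: X=(6, 0, 3), d=4 → +e3, X_7=(6, 0, 4)
t=7: X=(6, 0, 4), d=0 → +e1, X_8=(7, 0, 4)
t=8: X=(7, 0, 4), d=0 → +e1, X_9=(8, 0, 4)
t=9: X=(8, 0, 4), d=2 → +e2, X_10=(8, 1, 4)
t=10: X=(8, 1, 4), d=0 → +e1, X_11=(9, 1, 4)
t=11: X=(9, 1, 4), d=2 → +e2, X_12=(9, 2, 4)
t=12: X=(9, 2, 4), d=2 → +e2, X_13=(9, 3, 4)
t=13: X=(9, 3, 4), d=1 → -e1, X_14=(8, 3, 4)
t=14: X=(8, 3, 4), d=0 → +e1, X_15=(9, 3, 4)
t=15: X=(9, 3, 4), d=5 → -e3, X_16=(9, 3, 3)
t=16: X=(9, 3, 3), d=2 → +e2, X_17=(9, 4, 3)

7


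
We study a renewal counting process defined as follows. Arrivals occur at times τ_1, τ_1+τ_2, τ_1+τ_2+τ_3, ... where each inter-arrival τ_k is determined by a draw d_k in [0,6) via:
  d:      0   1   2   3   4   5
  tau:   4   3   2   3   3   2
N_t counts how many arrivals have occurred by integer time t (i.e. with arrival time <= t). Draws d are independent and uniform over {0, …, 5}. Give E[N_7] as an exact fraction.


Inter-arrival values over d=0..5: [4, 3, 2, 3, 3, 2]
Each d has probability 1/6, so the pmf of τ is: f(2) = 1/3, f(3) = 1/2, f(4) = 1/6
Renewal equation for m(n) = E[N_n]: condition on τ_1 = k (if k <= n, one arrival plus a fresh copy on the remaining n−k steps): m(n) = F(n) + Σ_{k<=n} f(k)·m(n−k), where F(n) = P(τ <= n) and m(0) = 0
m(1) = F(1) = 0
m(2) = F(2) = 1/3
m(3) = F(3) = 5/6
m(4) = F(4) + f(2)·m(2) = 1 + 1/3·1/3 = 10/9
m(5) = F(5) + f(2)·m(3) + f(3)·m(2) = 1 + 1/3·5/6 + 1/2·1/3 = 13/9
m(6) = F(6) + f(2)·m(4) + f(3)·m(3) + f(4)·m(2) = 1 + 1/3·10/9 + 1/2·5/6 + 1/6·1/3 = 199/108
m(7) = F(7) + f(2)·m(5) + f(3)·m(4) + f(4)·m(3) = 1 + 1/3·13/9 + 1/2·10/9 + 1/6·5/6 = 235/108
E[N_7] = m(7) = 235/108

235/108
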